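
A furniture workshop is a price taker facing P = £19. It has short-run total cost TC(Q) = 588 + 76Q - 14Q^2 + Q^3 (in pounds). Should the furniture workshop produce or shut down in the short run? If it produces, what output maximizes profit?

Variable cost is VC = 76Q - 14Q^2 + Q^3, so AVC = VC/Q = 76 - 14Q + Q^2 and MC = dTC/dQ = 76 - 28Q + 3Q^2.
AVC hits its minimum where MC = AVC, at Q = 7, giving min AVC = 76 - 14·7 + 7^2 = £27.
Since P = £19 < min AVC = £27, price fails to cover variable cost at any output.
The firm minimizes its loss by shutting down and losing only its fixed cost of £588.

Shut down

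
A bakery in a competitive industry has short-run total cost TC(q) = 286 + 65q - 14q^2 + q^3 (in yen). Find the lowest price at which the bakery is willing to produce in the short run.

¥16 per unit

The firm shuts down when price falls below the minimum of average variable cost. AVC = VC/q = 65 - 14q + q^2.
At the minimum of AVC, MC = AVC. MC = 65 - 28q + 3q^2; setting MC = AVC gives 2q^2 - 14q = 0, so q = 7. min AVC = 16.
The firm shuts down for any P below ¥16.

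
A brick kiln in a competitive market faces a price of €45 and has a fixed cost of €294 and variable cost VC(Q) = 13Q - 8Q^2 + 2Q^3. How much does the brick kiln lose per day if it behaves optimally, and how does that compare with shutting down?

AVC = 13 - 8Q + 2Q^2 has its minimum €5 at Q = 2; price €45 clears that bar, so the firm operates.
MC = 13 - 16Q + 6Q^2. Setting P = MC and taking the root on the rising branch gives Q* = 4.
TR = 45·4 = 180. TC = 294 + 52 = 346. Profit = 180 − 346 = -€166.
Shutting down would mean losing the fixed cost of €294, so operating at a loss of €166 is better by €128.

Profit = -€166 at Q = 4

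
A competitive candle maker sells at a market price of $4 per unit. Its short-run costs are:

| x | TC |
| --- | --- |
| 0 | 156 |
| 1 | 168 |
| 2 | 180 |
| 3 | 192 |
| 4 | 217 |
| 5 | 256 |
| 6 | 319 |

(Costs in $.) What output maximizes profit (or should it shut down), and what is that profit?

Tabulate TR − TC: x=0: -156; x=1: -164; x=2: -172; x=3: -180; x=4: -201; x=5: -236; x=6: -295.
Profit is highest at x = 0. Equivalently, the lowest AVC in the table is 12/1 ≈ $12 at x = 1, and P = $4 falls below it — price never covers variable cost, so the firm shuts down and loses only its fixed cost.

x = 0 (shut down); profit = -$156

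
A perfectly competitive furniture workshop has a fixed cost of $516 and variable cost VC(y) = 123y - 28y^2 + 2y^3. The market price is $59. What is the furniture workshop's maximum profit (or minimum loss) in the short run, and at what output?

Profit = -$260 at y = 8

AVC = 123 - 28y + 2y^2 has its minimum $25 at y = 7; price $59 clears that bar, so the firm operates.
MC = 123 - 56y + 6y^2. Setting P = MC and taking the root on the rising branch gives y* = 8.
TR = 59·8 = 472. TC = 516 + 216 = 732. Profit = 472 − 732 = -$260.
By producing, the firm covers all variable cost plus $256 of fixed cost; shutting down would lose the full $516.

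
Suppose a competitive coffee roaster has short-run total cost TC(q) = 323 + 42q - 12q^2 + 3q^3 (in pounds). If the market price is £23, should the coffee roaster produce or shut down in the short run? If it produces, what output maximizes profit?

Shut down

Strip out fixed cost: VC = 42q - 12q^2 + 3q^3. Then AVC = 42 - 12q + 3q^2 and MC = 42 - 24q + 9q^2.
The AVC parabola has its vertex at q = 12/6 = 2, where AVC = 42 - 12·2 + 3·2^2 = £30.
P = £23 lies below min AVC = £30; no output level covers variable cost.
Shutting down limits the loss to fixed cost, £323.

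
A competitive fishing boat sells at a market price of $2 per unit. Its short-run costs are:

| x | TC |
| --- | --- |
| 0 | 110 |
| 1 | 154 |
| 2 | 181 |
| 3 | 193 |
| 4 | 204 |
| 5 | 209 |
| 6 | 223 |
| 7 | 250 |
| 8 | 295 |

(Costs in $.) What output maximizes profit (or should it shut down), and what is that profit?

x = 0 (shut down); profit = -$110

Tabulate TR − TC: x=0: -110; x=1: -152; x=2: -177; x=3: -187; x=4: -196; x=5: -199; x=6: -211; x=7: -236; x=8: -279.
Profit is highest at x = 0. Equivalently, the lowest AVC in the table is 113/6 ≈ $18.83 at x = 6, and P = $2 falls below it — price never covers variable cost, so the firm shuts down and loses only its fixed cost.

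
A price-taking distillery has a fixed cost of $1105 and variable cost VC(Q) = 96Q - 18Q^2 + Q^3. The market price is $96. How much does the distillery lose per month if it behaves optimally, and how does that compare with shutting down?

AVC = 96 - 18Q + Q^2; min AVC = $15 at Q = 9. Since P = $96 ≥ min AVC, the firm produces.
With MC = 96 - 36Q + 3Q^2, P = MC on the upward-sloping part at Q* = 12.
TR = 96·12 = 1152. TC = 1105 + 288 = 1393. Profit = 1152 − 1393 = -$241.
By producing, the firm covers all variable cost plus $864 of fixed cost; shutting down would lose the full $1105.

Profit = -$241 at Q = 12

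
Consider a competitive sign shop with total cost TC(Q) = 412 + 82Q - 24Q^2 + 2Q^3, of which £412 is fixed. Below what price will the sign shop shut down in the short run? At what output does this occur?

£10 per unit, at Q = 6

The shutdown price is the minimum of AVC. VC = 82Q - 24Q^2 + 2Q^3, so AVC = 82 - 24Q + 2Q^2.
dAVC/dQ = -24 + 4Q = 0 gives Q = 6. min AVC = 82 - 24·6 + 2·6^2 = 10.
So the shutdown price is £10.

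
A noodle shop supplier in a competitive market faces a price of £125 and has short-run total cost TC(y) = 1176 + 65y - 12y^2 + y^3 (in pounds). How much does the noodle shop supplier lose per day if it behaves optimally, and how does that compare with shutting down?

Profit = -£376 at y = 10

AVC = 65 - 12y + y^2 has its minimum £29 at y = 6; price £125 clears that bar, so the firm operates.
With MC = 65 - 24y + 3y^2, P = MC on the upward-sloping part at y* = 10.
TR = 125·10 = 1250. TC = 1176 + 450 = 1626. Profit = 1250 − 1626 = -£376.
That loss of £376 beats the £1176 the firm would lose by shutting down; producing recovers £800 of fixed cost.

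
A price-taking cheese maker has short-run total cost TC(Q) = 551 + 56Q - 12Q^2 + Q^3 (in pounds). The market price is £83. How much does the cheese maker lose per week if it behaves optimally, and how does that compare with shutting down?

Profit = -£65 at Q = 9

AVC = 56 - 12Q + Q^2; min AVC = £20 at Q = 6. Since P = £83 ≥ min AVC, the firm produces.
MC = 56 - 24Q + 3Q^2. Setting P = MC and taking the root on the rising branch gives Q* = 9.
TR = 83·9 = 747. TC = 551 + 261 = 812. Profit = 747 − 812 = -£65.
By producing, the firm covers all variable cost plus £486 of fixed cost; shutting down would lose the full £551.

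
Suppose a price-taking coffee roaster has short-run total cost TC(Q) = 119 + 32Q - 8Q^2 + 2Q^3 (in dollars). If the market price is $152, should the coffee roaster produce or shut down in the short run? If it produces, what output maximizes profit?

Produce at Q = 6

Variable cost is VC = 32Q - 8Q^2 + 2Q^3, so AVC = VC/Q = 32 - 8Q + 2Q^2 and MC = dTC/dQ = 32 - 16Q + 6Q^2.
AVC hits its minimum where MC = AVC, at Q = 2, giving min AVC = 32 - 8·2 + 2·2^2 = $24.
Because $152 ≥ $24, revenue can cover variable cost; the firm operates.
Solving P = MC: -120 - 16Q + 6Q^2 = 0 ⇒ Q = -10/3 or 6. On the upward-sloping branch, Q* = 6.
Check: AVC at Q = 6 is $56 ≤ P, so revenue covers variable cost.
Profit = P·Q − TC = 152·6 − 455 = $457.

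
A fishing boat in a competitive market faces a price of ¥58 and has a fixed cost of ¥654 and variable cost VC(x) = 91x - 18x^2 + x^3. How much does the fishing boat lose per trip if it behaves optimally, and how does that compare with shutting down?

Profit = -¥170 at x = 11

AVC = 91 - 18x + x^2 has its minimum ¥10 at x = 9; price ¥58 clears that bar, so the firm operates.
With MC = 91 - 36x + 3x^2, P = MC on the upward-sloping part at x* = 11.
TR = 58·11 = 638. TC = 654 + 154 = 808. Profit = 638 − 808 = -¥170.
That loss of ¥170 beats the ¥654 the firm would lose by shutting down; producing recovers ¥484 of fixed cost.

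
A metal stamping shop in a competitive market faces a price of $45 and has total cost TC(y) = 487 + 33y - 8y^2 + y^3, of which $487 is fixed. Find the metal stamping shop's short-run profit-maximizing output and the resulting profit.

AVC = 33 - 8y + y^2; min AVC = $17 at y = 4. Since P = $45 ≥ min AVC, the firm produces.
MC = 33 - 16y + 3y^2. Setting P = MC and taking the root on the rising branch gives y* = 6.
TR = 45·6 = 270. TC = 487 + 126 = 613. Profit = 270 − 613 = -$343.
Shutting down would mean losing the fixed cost of $487, so operating at a loss of $343 is better by $144.

Profit = -$343 at y = 6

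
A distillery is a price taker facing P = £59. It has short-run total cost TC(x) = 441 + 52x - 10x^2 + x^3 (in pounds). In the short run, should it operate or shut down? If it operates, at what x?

Produce at x = 7

Variable cost is VC = 52x - 10x^2 + x^3, so AVC = VC/x = 52 - 10x + x^2 and MC = dTC/dx = 52 - 20x + 3x^2.
AVC is minimized where dAVC/dx = -10 + 2x = 0, at x = 5; min AVC = 52 - 10·5 + 5^2 = £27.
Since P = £59 ≥ min AVC = £27, price covers variable cost and the firm should produce.
Set P = MC: 59 = 52 - 20x + 3x^2 → -7 - 20x + 3x^2 = 0. The roots are x = -1/3 and x = 7; the profit-maximizing output is on the rising part of MC, so x* = 7.
Check: AVC at x = 7 is £31 ≤ P, so revenue covers variable cost.
Profit = P·x − TC = 59·7 − 658 = -£245, a loss, but smaller than the £441 fixed cost the firm would lose by shutting down.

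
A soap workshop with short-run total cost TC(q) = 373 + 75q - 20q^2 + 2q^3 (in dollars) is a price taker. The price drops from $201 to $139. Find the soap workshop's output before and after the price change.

AVC = 75 - 20q + 2q^2, minimized at q = 5 where min AVC = $25. MC = 75 - 40q + 6q^2.
With P = $201 above the shutdown price, P = MC gives q = 9.
At P = $139 ≥ min AVC, set P = MC: q = 8. The firm stays open but cuts output.

Output falls from 9 to 8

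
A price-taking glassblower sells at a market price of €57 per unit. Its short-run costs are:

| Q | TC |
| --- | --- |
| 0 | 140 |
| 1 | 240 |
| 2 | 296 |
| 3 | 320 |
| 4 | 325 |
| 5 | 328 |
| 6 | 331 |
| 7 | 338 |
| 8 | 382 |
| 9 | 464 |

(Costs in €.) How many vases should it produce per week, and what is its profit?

Q = 8; profit = €74

Tabulate TR − TC: Q=0: -140; Q=1: -183; Q=2: -182; Q=3: -149; Q=4: -97; Q=5: -43; Q=6: 11; Q=7: 61; Q=8: 74; Q=9: 49.
Profit is maximized at Q = 8. AVC there is 242/8 = €30.25 ≤ P, so producing beats shutting down (which would give -€140).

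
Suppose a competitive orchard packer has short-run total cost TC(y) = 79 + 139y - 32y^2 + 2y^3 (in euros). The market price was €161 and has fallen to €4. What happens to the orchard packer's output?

MC = 139 - 64y + 6y^2; the shutdown threshold is min AVC = €11 (at y = 8).
At P = €161 ≥ min AVC, set P = MC on the rising branch: y = 11.
At P = €4 < min AVC = €11, price no longer covers variable cost at any output, so the firm shuts down: y = 0.

Output falls from 11 to 0 (the firm shuts down)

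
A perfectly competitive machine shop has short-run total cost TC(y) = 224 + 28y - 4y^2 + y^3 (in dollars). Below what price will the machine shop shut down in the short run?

The shutdown price is the minimum of AVC. VC = 28y - 4y^2 + y^3, so AVC = 28 - 4y + y^2.
At the minimum of AVC, MC = AVC. MC = 28 - 8y + 3y^2; setting MC = AVC gives 2y^2 - 4y = 0, so y = 2. min AVC = 24.
For P < $24 the firm produces nothing.

$24 per unit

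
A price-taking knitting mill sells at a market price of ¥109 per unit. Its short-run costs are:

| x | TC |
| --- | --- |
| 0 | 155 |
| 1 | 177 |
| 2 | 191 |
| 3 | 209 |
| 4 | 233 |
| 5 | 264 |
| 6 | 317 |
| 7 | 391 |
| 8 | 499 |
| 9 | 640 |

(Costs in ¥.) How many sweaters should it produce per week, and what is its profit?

Tabulate TR − TC: x=0: -155; x=1: -68; x=2: 27; x=3: 118; x=4: 203; x=5: 281; x=6: 337; x=7: 372; x=8: 373; x=9: 341.
Profit is maximized at x = 8. AVC there is 344/8 = ¥43 ≤ P, so producing beats shutting down (which would give -¥155).

x = 8; profit = ¥373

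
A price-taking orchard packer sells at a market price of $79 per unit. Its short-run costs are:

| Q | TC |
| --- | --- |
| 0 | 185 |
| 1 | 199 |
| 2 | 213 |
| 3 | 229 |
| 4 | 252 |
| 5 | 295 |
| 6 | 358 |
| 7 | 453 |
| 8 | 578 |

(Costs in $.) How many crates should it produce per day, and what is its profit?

Q = 6; profit = $116

Profit at each row (π = 79Q − TC): Q=0: -185; Q=1: -120; Q=2: -55; Q=3: 8; Q=4: 64; Q=5: 100; Q=6: 116; Q=7: 100; Q=8: 54.
Profit is maximized at Q = 6. AVC there is 173/6 = $28.83 ≤ P, so producing beats shutting down (which would give -$185).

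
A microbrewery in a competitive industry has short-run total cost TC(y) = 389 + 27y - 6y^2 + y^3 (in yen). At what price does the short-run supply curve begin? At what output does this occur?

Short-run supply begins at min AVC. From VC = 27y - 6y^2 + y^3, AVC = 27 - 6y + y^2.
At the minimum of AVC, MC = AVC. MC = 27 - 12y + 3y^2; setting MC = AVC gives 2y^2 - 6y = 0, so y = 3. min AVC = 18.
For P < ¥18 the firm produces nothing.

¥18 per unit, at y = 3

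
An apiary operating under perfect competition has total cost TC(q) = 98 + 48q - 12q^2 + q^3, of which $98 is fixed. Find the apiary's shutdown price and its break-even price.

Shutdown price = $12; break-even price = $27

AVC = 48 - 12q + q^2; minimized at q = 6, giving min AVC = $12. That is the shutdown price.
ATC = 98/q + 48 - 12q + q^2. Setting dATC/dq = −98/q^2 − 12 + 2q = 0 gives q = 7 (since 2·7^3 − 12·7^2 = 98).
min ATC = 98/7 + 48 − 12·7 + 7^2 = $27. That is the break-even price.
For $12 ≤ P < $27 the firm produces at a loss; below $12 it shuts down.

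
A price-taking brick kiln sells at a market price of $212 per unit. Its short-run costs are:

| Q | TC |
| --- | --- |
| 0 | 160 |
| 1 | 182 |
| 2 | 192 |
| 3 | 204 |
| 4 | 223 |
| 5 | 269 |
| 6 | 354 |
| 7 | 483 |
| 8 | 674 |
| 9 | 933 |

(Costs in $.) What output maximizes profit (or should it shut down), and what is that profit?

Q = 8; profit = $1022

Profit at each row (π = 212Q − TC): Q=0: -160; Q=1: 30; Q=2: 232; Q=3: 432; Q=4: 625; Q=5: 791; Q=6: 918; Q=7: 1001; Q=8: 1022; Q=9: 975.
Profit is maximized at Q = 8. AVC there is 514/8 = $64.25 ≤ P, so producing beats shutting down (which would give -$160).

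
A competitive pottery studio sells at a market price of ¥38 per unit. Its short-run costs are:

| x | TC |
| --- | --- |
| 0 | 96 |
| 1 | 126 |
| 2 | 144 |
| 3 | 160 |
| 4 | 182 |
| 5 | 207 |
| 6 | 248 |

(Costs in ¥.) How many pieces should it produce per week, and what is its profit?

Profit at each row (π = 38x − TC): x=0: -96; x=1: -88; x=2: -68; x=3: -46; x=4: -30; x=5: -17; x=6: -20.
Profit is maximized at x = 5. AVC there is 111/5 = ¥22.20 ≤ P, so producing beats shutting down (which would give -¥96).

x = 5; profit = -¥17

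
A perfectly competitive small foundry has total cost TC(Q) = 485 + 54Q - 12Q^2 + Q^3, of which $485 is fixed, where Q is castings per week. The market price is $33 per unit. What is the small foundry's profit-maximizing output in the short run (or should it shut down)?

From TC, MC = TC'(Q) = 54 - 24Q + 3Q^2 and AVC = VC/Q = 54 - 12Q + Q^2.
AVC hits its minimum where MC = AVC, at Q = 6, giving min AVC = 54 - 12·6 + 6^2 = $18.
Since P = $33 ≥ min AVC = $18, price covers variable cost and the firm should produce.
Solving P = MC: 21 - 24Q + 3Q^2 = 0 ⇒ Q = 1 or 7. On the upward-sloping branch, Q* = 7.
Check: AVC at Q = 7 is $19 ≤ P, so revenue covers variable cost.
Profit = P·Q − TC = 33·7 − 618 = -$387, a loss, but smaller than the $485 fixed cost the firm would lose by shutting down.

Produce at Q = 7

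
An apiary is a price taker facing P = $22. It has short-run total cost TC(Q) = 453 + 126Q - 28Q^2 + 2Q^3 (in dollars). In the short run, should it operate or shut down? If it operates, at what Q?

From TC, MC = TC'(Q) = 126 - 56Q + 6Q^2 and AVC = VC/Q = 126 - 28Q + 2Q^2.
AVC is minimized where dAVC/dQ = -28 + 4Q = 0, at Q = 7; min AVC = 126 - 28·7 + 2·7^2 = $28.
Since P = $22 < min AVC = $28, price fails to cover variable cost at any output.
Shutting down limits the loss to fixed cost, $453.

Shut down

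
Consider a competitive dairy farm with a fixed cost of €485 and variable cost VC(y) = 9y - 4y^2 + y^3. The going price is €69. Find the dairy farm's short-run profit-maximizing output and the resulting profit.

AVC = 9 - 4y + y^2 has its minimum €5 at y = 2; price €69 clears that bar, so the firm operates.
MC = 9 - 8y + 3y^2. Setting P = MC and taking the root on the rising branch gives y* = 6.
TR = 69·6 = 414. TC = 485 + 126 = 611. Profit = 414 − 611 = -€197.
Shutting down would mean losing the fixed cost of €485, so operating at a loss of €197 is better by €288.

Profit = -€197 at y = 6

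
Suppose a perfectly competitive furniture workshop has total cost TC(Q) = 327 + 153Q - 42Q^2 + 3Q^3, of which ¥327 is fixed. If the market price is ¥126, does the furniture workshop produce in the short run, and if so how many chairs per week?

From TC, MC = TC'(Q) = 153 - 84Q + 9Q^2 and AVC = VC/Q = 153 - 42Q + 3Q^2.
AVC hits its minimum where MC = AVC, at Q = 7, giving min AVC = 153 - 42·7 + 3·7^2 = ¥6.
Since P = ¥126 ≥ min AVC = ¥6, price covers variable cost and the firm should produce.
P = MC gives 27 - 84Q + 9Q^2 = 0, with roots 1/3 and 9. Take the larger (rising MC): Q* = 9.
Check: AVC at Q = 9 is ¥18 ≤ P, so revenue covers variable cost.
Profit = P·Q − TC = 126·9 − 489 = ¥645.

Produce at Q = 9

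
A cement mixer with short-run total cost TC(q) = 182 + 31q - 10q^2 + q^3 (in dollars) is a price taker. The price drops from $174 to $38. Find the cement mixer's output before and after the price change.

Output falls from 11 to 7

MC = 31 - 20q + 3q^2; the shutdown threshold is min AVC = $6 (at q = 5).
With P = $174 above the shutdown price, P = MC gives q = 11.
At P = $38 ≥ min AVC, set P = MC: q = 7. The firm stays open but cuts output.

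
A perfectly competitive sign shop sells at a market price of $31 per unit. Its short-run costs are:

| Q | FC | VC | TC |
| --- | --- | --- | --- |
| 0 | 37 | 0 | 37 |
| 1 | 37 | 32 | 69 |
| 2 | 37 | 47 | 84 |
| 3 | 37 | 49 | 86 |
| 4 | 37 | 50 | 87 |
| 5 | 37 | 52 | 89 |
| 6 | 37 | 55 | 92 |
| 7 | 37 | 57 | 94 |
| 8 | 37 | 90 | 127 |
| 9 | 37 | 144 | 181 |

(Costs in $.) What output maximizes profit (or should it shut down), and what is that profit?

Q = 7; profit = $123

Compute π = P·Q − TC at each output: Q=0: -37; Q=1: -38; Q=2: -22; Q=3: 7; Q=4: 37; Q=5: 66; Q=6: 94; Q=7: 123; Q=8: 121; Q=9: 98.
Profit is maximized at Q = 7. AVC there is 57/7 = $8.14 ≤ P, so producing beats shutting down (which would give -$37).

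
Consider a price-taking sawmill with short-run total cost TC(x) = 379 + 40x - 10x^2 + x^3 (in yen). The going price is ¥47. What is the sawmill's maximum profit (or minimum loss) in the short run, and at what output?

AVC = 40 - 10x + x^2 has its minimum ¥15 at x = 5; price ¥47 clears that bar, so the firm operates.
MC = 40 - 20x + 3x^2. Setting P = MC and taking the root on the rising branch gives x* = 7.
TR = 47·7 = 329. TC = 379 + 133 = 512. Profit = 329 − 512 = -¥183.
Shutting down would mean losing the fixed cost of ¥379, so operating at a loss of ¥183 is better by ¥196.

Profit = -¥183 at x = 7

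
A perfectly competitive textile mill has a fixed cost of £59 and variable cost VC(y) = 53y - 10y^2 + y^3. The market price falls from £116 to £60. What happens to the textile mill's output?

Output falls from 9 to 7

AVC = 53 - 10y + y^2, minimized at y = 5 where min AVC = £28. MC = 53 - 20y + 3y^2.
With P = £116 above the shutdown price, P = MC gives y = 9.
At P = £60 ≥ min AVC, set P = MC: y = 7. The firm stays open but cuts output.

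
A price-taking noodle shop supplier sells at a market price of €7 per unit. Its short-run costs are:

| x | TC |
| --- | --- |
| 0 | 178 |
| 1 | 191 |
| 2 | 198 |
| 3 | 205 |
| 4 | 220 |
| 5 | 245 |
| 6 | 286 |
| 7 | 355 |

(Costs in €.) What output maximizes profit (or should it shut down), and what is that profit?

Tabulate TR − TC: x=0: -178; x=1: -184; x=2: -184; x=3: -184; x=4: -192; x=5: -210; x=6: -244; x=7: -306.
Profit is highest at x = 0. Equivalently, the lowest AVC in the table is 27/3 ≈ €9 at x = 3, and P = €7 falls below it — price never covers variable cost, so the firm shuts down and loses only its fixed cost.

x = 0 (shut down); profit = -€178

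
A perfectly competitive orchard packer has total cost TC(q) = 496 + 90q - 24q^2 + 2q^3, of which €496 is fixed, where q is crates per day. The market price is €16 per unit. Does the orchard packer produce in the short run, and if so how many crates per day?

Variable cost is VC = 90q - 24q^2 + 2q^3, so AVC = VC/q = 90 - 24q + 2q^2 and MC = dTC/dq = 90 - 48q + 6q^2.
AVC is minimized where dAVC/dq = -24 + 4q = 0, at q = 6; min AVC = 90 - 24·6 + 2·6^2 = €18.
Since P = €16 < min AVC = €18, price fails to cover variable cost at any output.
Shutting down limits the loss to fixed cost, €496.

Shut down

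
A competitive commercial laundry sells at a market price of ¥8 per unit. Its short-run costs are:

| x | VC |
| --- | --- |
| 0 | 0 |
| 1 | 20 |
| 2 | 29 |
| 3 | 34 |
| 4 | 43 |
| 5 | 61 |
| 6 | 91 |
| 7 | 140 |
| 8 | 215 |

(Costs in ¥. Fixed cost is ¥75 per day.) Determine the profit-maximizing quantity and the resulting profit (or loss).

Tabulate TR − TC: x=0: -75; x=1: -87; x=2: -88; x=3: -85; x=4: -86; x=5: -96; x=6: -118; x=7: -159; x=8: -226.
Profit is highest at x = 0. Equivalently, the lowest AVC in the table is 43/4 ≈ ¥10.75 at x = 4, and P = ¥8 falls below it — price never covers variable cost, so the firm shuts down and loses only its fixed cost.

x = 0 (shut down); profit = -¥75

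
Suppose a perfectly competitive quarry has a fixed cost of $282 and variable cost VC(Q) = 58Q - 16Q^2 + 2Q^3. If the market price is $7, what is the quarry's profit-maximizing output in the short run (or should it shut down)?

Shut down

From TC, MC = TC'(Q) = 58 - 32Q + 6Q^2 and AVC = VC/Q = 58 - 16Q + 2Q^2.
The AVC parabola has its vertex at Q = 16/4 = 4, where AVC = 58 - 16·4 + 2·4^2 = $26.
Since P = $7 < min AVC = $26, price fails to cover variable cost at any output.
The firm minimizes its loss by shutting down and losing only its fixed cost of $282.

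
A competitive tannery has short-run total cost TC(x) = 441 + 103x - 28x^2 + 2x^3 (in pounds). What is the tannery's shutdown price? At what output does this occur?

£5 per unit, at x = 7

The shutdown price is the minimum of AVC. VC = 103x - 28x^2 + 2x^3, so AVC = 103 - 28x + 2x^2.
dAVC/dx = -28 + 4x = 0 gives x = 7. min AVC = 103 - 28·7 + 2·7^2 = 5.
For P < £5 the firm produces nothing.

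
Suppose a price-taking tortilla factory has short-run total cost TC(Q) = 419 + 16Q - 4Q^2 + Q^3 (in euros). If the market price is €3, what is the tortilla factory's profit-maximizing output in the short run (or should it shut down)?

From TC, MC = TC'(Q) = 16 - 8Q + 3Q^2 and AVC = VC/Q = 16 - 4Q + Q^2.
The AVC parabola has its vertex at Q = 4/2 = 2, where AVC = 16 - 4·2 + 2^2 = €12.
P = €3 lies below min AVC = €12; no output level covers variable cost.
Best response: produce nothing and absorb the €419 fixed cost.

Shut down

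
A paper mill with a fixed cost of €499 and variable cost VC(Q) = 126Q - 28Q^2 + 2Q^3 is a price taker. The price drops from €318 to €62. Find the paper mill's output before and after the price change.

Output falls from 12 to 8

MC = 126 - 56Q + 6Q^2; the shutdown threshold is min AVC = €28 (at Q = 7).
With P = €318 above the shutdown price, P = MC gives Q = 12.
At P = €62 ≥ min AVC, set P = MC: Q = 8. The firm stays open but cuts output.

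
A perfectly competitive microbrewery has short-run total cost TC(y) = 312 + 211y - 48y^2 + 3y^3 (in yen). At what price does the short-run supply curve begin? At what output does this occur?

The shutdown price is the minimum of AVC. VC = 211y - 48y^2 + 3y^3, so AVC = 211 - 48y + 3y^2.
At the minimum of AVC, MC = AVC. MC = 211 - 96y + 9y^2; setting MC = AVC gives 6y^2 - 48y = 0, so y = 8. min AVC = 19.
The firm shuts down for any P below ¥19.

¥19 per unit, at y = 8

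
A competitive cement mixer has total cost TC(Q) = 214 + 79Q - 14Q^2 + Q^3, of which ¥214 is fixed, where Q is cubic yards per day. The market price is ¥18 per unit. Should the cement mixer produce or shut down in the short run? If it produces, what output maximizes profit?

Strip out fixed cost: VC = 79Q - 14Q^2 + Q^3. Then AVC = 79 - 14Q + Q^2 and MC = 79 - 28Q + 3Q^2.
AVC is minimized where dAVC/dQ = -14 + 2Q = 0, at Q = 7; min AVC = 79 - 14·7 + 7^2 = ¥30.
With P < min AVC (¥18 < ¥30), every unit sold adds to the loss.
The firm minimizes its loss by shutting down and losing only its fixed cost of ¥214.

Shut down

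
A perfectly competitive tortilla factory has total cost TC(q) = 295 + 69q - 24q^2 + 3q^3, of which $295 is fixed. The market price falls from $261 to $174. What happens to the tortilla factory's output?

AVC = 69 - 24q + 3q^2, minimized at q = 4 where min AVC = $21. MC = 69 - 48q + 9q^2.
With P = $261 above the shutdown price, P = MC gives q = 8.
At P = $174 ≥ min AVC, set P = MC: q = 7. The firm stays open but cuts output.

Output falls from 8 to 7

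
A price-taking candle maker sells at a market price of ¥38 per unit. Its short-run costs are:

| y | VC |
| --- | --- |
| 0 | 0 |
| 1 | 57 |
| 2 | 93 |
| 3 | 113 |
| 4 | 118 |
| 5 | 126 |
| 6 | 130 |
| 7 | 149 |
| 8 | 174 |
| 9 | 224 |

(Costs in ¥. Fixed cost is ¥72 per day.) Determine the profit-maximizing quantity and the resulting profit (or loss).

y = 8; profit = ¥58

Compute π = P·y − TC at each output: y=0: -72; y=1: -91; y=2: -89; y=3: -71; y=4: -38; y=5: -8; y=6: 26; y=7: 45; y=8: 58; y=9: 46.
Profit is maximized at y = 8. AVC there is 174/8 = ¥21.75 ≤ P, so producing beats shutting down (which would give -¥72).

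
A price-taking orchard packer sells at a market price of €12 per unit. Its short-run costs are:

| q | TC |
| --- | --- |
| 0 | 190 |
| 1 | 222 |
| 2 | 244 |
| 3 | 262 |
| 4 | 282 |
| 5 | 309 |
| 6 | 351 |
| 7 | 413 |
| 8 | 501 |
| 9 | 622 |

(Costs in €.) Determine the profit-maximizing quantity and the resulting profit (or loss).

Tabulate TR − TC: q=0: -190; q=1: -210; q=2: -220; q=3: -226; q=4: -234; q=5: -249; q=6: -279; q=7: -329; q=8: -405; q=9: -514.
Profit is highest at q = 0. Equivalently, the lowest AVC in the table is 92/4 ≈ €23 at q = 4, and P = €12 falls below it — price never covers variable cost, so the firm shuts down and loses only its fixed cost.

q = 0 (shut down); profit = -€190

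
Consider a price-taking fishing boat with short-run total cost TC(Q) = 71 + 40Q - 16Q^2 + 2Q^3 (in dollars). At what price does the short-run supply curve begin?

The shutdown price is the minimum of AVC. VC = 40Q - 16Q^2 + 2Q^3, so AVC = 40 - 16Q + 2Q^2.
At the minimum of AVC, MC = AVC. MC = 40 - 32Q + 6Q^2; setting MC = AVC gives 4Q^2 - 16Q = 0, so Q = 4. min AVC = 8.
The firm shuts down for any P below $8.

$8 per unit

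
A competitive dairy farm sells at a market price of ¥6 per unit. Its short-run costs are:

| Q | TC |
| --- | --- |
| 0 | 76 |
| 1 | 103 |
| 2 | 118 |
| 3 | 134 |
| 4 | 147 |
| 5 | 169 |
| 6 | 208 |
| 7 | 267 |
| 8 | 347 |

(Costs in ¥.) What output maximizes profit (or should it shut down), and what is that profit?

Q = 0 (shut down); profit = -¥76

Compute π = P·Q − TC at each output: Q=0: -76; Q=1: -97; Q=2: -106; Q=3: -116; Q=4: -123; Q=5: -139; Q=6: -172; Q=7: -225; Q=8: -299.
Profit is highest at Q = 0. Equivalently, the lowest AVC in the table is 71/4 ≈ ¥17.75 at Q = 4, and P = ¥6 falls below it — price never covers variable cost, so the firm shuts down and loses only its fixed cost.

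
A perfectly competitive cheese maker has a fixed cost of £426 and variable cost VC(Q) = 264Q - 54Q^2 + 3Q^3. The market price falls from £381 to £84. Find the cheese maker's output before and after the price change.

Output falls from 13 to 10

MC = 264 - 108Q + 9Q^2; the shutdown threshold is min AVC = £21 (at Q = 9).
At P = £381 ≥ min AVC, set P = MC on the rising branch: Q = 13.
At P = £84 ≥ min AVC, set P = MC: Q = 10. The firm stays open but cuts output.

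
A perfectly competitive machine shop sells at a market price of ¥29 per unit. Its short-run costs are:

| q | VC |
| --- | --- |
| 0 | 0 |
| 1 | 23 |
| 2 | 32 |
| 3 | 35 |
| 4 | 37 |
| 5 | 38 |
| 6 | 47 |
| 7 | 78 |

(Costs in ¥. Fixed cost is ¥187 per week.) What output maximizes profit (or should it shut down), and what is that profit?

Profit at each row (π = 29q − TC): q=0: -187; q=1: -181; q=2: -161; q=3: -135; q=4: -108; q=5: -80; q=6: -60; q=7: -62.
Profit is maximized at q = 6. AVC there is 47/6 = ¥7.83 ≤ P, so producing beats shutting down (which would give -¥187).

q = 6; profit = -¥60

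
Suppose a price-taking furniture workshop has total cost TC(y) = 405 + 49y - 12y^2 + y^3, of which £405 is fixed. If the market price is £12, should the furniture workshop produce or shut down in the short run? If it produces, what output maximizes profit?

Variable cost is VC = 49y - 12y^2 + y^3, so AVC = VC/y = 49 - 12y + y^2 and MC = dTC/dy = 49 - 24y + 3y^2.
AVC is minimized where dAVC/dy = -12 + 2y = 0, at y = 6; min AVC = 49 - 12·6 + 6^2 = £13.
P = £12 lies below min AVC = £13; no output level covers variable cost.
The firm minimizes its loss by shutting down and losing only its fixed cost of £405.

Shut down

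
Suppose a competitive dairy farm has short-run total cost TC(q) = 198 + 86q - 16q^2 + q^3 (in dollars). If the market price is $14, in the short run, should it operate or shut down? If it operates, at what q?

Variable cost is VC = 86q - 16q^2 + q^3, so AVC = VC/q = 86 - 16q + q^2 and MC = dTC/dq = 86 - 32q + 3q^2.
The AVC parabola has its vertex at q = 16/2 = 8, where AVC = 86 - 16·8 + 8^2 = $22.
With P < min AVC ($14 < $22), every unit sold adds to the loss.
The firm minimizes its loss by shutting down and losing only its fixed cost of $198.

Shut down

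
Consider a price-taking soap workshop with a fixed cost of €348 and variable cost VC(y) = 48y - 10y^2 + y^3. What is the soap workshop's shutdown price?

The shutdown price is the minimum of AVC. VC = 48y - 10y^2 + y^3, so AVC = 48 - 10y + y^2.
At the minimum of AVC, MC = AVC. MC = 48 - 20y + 3y^2; setting MC = AVC gives 2y^2 - 10y = 0, so y = 5. min AVC = 23.
For P < €23 the firm produces nothing.

€23 per unit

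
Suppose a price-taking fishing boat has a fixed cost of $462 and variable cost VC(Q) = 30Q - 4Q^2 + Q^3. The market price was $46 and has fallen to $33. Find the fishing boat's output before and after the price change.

Output falls from 4 to 3

AVC = 30 - 4Q + Q^2, minimized at Q = 2 where min AVC = $26. MC = 30 - 8Q + 3Q^2.
At P = $46 ≥ min AVC, set P = MC on the rising branch: Q = 4.
At P = $33 ≥ min AVC, set P = MC: Q = 3. The firm stays open but cuts output.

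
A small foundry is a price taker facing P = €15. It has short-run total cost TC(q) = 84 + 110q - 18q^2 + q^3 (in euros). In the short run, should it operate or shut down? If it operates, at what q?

From TC, MC = TC'(q) = 110 - 36q + 3q^2 and AVC = VC/q = 110 - 18q + q^2.
AVC is minimized where dAVC/dq = -18 + 2q = 0, at q = 9; min AVC = 110 - 18·9 + 9^2 = €29.
P = €15 lies below min AVC = €29; no output level covers variable cost.
Shutting down limits the loss to fixed cost, €84.

Shut down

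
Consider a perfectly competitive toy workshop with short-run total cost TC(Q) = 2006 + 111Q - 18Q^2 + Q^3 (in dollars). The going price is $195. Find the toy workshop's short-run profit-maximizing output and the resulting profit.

Profit = -$46 at Q = 14

AVC = 111 - 18Q + Q^2 has its minimum $30 at Q = 9; price $195 clears that bar, so the firm operates.
With MC = 111 - 36Q + 3Q^2, P = MC on the upward-sloping part at Q* = 14.
TR = 195·14 = 2730. TC = 2006 + 770 = 2776. Profit = 2730 − 2776 = -$46.
That loss of $46 beats the $2006 the firm would lose by shutting down; producing recovers $1960 of fixed cost.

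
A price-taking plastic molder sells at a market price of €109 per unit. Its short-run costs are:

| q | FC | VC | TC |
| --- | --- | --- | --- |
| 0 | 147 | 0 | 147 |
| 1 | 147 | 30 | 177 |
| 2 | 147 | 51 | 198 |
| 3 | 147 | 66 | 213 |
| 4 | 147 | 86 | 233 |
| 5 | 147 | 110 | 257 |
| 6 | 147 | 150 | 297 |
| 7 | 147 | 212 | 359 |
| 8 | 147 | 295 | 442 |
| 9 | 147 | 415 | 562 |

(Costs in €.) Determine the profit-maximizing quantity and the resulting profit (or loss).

Profit at each row (π = 109q − TC): q=0: -147; q=1: -68; q=2: 20; q=3: 114; q=4: 203; q=5: 288; q=6: 357; q=7: 404; q=8: 430; q=9: 419.
Profit is maximized at q = 8. AVC there is 295/8 = €36.88 ≤ P, so producing beats shutting down (which would give -€147).

q = 8; profit = €430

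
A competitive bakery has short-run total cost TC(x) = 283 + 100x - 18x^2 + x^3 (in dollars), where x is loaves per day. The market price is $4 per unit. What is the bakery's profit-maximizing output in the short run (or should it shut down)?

Variable cost is VC = 100x - 18x^2 + x^3, so AVC = VC/x = 100 - 18x + x^2 and MC = dTC/dx = 100 - 36x + 3x^2.
AVC is minimized where dAVC/dx = -18 + 2x = 0, at x = 9; min AVC = 100 - 18·9 + 9^2 = $19.
With P < min AVC ($4 < $19), every unit sold adds to the loss.
The firm minimizes its loss by shutting down and losing only its fixed cost of $283.

Shut down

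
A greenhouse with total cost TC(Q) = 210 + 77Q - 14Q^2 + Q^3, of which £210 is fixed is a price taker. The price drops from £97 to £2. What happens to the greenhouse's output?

AVC = 77 - 14Q + Q^2, minimized at Q = 7 where min AVC = £28. MC = 77 - 28Q + 3Q^2.
With P = £97 above the shutdown price, P = MC gives Q = 10.
At P = £2 < min AVC = £28, price no longer covers variable cost at any output, so the firm shuts down: Q = 0.

Output falls from 10 to 0 (the firm shuts down)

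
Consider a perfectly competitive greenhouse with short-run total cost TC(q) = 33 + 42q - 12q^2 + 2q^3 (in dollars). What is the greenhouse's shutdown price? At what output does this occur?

$24 per unit, at q = 3

The shutdown price is the minimum of AVC. VC = 42q - 12q^2 + 2q^3, so AVC = 42 - 12q + 2q^2.
At the minimum of AVC, MC = AVC. MC = 42 - 24q + 6q^2; setting MC = AVC gives 4q^2 - 12q = 0, so q = 3. min AVC = 24.
So the shutdown price is $24.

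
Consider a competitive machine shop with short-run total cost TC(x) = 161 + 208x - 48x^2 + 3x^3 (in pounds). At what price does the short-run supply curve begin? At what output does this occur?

£16 per unit, at x = 8

The shutdown price is the minimum of AVC. VC = 208x - 48x^2 + 3x^3, so AVC = 208 - 48x + 3x^2.
dAVC/dx = -48 + 6x = 0 gives x = 8. min AVC = 208 - 48·8 + 3·8^2 = 16.
For P < £16 the firm produces nothing.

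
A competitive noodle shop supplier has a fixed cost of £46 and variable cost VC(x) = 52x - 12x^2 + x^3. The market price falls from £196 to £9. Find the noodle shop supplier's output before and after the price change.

MC = 52 - 24x + 3x^2; the shutdown threshold is min AVC = £16 (at x = 6).
At P = £196 ≥ min AVC, set P = MC on the rising branch: x = 12.
At P = £9 < min AVC = £16, price no longer covers variable cost at any output, so the firm shuts down: x = 0.

Output falls from 12 to 0 (the firm shuts down)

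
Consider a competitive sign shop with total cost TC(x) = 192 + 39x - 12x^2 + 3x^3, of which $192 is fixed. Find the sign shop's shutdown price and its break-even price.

Shutdown price = $27; break-even price = $87

Shutdown price = min AVC. AVC = 39 - 12x + 3x^2, with vertex at x = 2 and minimum $27.
ATC = 192/x + 39 - 12x + 3x^2. Setting dATC/dx = −192/x^2 − 12 + 6x = 0 gives x = 4 (since 6·4^3 − 12·4^2 = 192).
min ATC = 192/4 + 39 − 12·4 + 3·4^2 = $87. That is the break-even price.
For $27 ≤ P < $87 the firm produces at a loss; below $27 it shuts down.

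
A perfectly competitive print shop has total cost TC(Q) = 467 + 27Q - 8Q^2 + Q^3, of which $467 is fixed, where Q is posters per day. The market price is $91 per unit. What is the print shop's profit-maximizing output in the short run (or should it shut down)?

Produce at Q = 8

Strip out fixed cost: VC = 27Q - 8Q^2 + Q^3. Then AVC = 27 - 8Q + Q^2 and MC = 27 - 16Q + 3Q^2.
AVC is minimized where dAVC/dQ = -8 + 2Q = 0, at Q = 4; min AVC = 27 - 8·4 + 4^2 = $11.
Since P = $91 ≥ min AVC = $11, price covers variable cost and the firm should produce.
Set P = MC: 91 = 27 - 16Q + 3Q^2 → -64 - 16Q + 3Q^2 = 0. The roots are Q = -8/3 and Q = 8; the profit-maximizing output is on the rising part of MC, so Q* = 8.
Check: AVC at Q = 8 is $27 ≤ P, so revenue covers variable cost.
Profit = P·Q − TC = 91·8 − 683 = $45.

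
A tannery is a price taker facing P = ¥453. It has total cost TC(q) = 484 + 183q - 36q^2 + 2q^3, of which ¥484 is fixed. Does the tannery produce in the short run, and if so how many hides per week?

Produce at q = 15

Variable cost is VC = 183q - 36q^2 + 2q^3, so AVC = VC/q = 183 - 36q + 2q^2 and MC = dTC/dq = 183 - 72q + 6q^2.
AVC is minimized where dAVC/dq = -36 + 4q = 0, at q = 9; min AVC = 183 - 36·9 + 2·9^2 = ¥21.
Since P = ¥453 ≥ min AVC = ¥21, price covers variable cost and the firm should produce.
Solving P = MC: -270 - 72q + 6q^2 = 0 ⇒ q = -3 or 15. On the upward-sloping branch, q* = 15.
Check: AVC at q = 15 is ¥93 ≤ P, so revenue covers variable cost.
Profit = P·q − TC = 453·15 − 1879 = ¥4916.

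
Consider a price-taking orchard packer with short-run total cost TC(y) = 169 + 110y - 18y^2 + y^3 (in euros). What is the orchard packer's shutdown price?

€29 per unit

Short-run supply begins at min AVC. From VC = 110y - 18y^2 + y^3, AVC = 110 - 18y + y^2.
At the minimum of AVC, MC = AVC. MC = 110 - 36y + 3y^2; setting MC = AVC gives 2y^2 - 18y = 0, so y = 9. min AVC = 29.
The firm shuts down for any P below €29.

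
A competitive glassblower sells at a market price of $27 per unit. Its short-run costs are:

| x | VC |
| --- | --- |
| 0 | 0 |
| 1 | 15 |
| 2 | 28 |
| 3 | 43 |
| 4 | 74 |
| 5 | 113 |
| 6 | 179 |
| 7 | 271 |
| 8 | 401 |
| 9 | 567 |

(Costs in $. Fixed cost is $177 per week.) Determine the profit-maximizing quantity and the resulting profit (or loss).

Profit at each row (π = 27x − TC): x=0: -177; x=1: -165; x=2: -151; x=3: -139; x=4: -143; x=5: -155; x=6: -194; x=7: -259; x=8: -362; x=9: -501.
Profit is maximized at x = 3. AVC there is 43/3 = $14.33 ≤ P, so producing beats shutting down (which would give -$177).

x = 3; profit = -$139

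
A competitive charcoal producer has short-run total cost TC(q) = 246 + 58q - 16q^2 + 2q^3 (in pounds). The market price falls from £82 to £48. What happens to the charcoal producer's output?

AVC = 58 - 16q + 2q^2, minimized at q = 4 where min AVC = £26. MC = 58 - 32q + 6q^2.
At P = £82 ≥ min AVC, set P = MC on the rising branch: q = 6.
At P = £48 ≥ min AVC, set P = MC: q = 5. The firm stays open but cuts output.

Output falls from 6 to 5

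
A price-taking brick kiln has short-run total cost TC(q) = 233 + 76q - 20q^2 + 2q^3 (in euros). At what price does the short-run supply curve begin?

€26 per unit

The shutdown price is the minimum of AVC. VC = 76q - 20q^2 + 2q^3, so AVC = 76 - 20q + 2q^2.
At the minimum of AVC, MC = AVC. MC = 76 - 40q + 6q^2; setting MC = AVC gives 4q^2 - 20q = 0, so q = 5. min AVC = 26.
The firm shuts down for any P below €26.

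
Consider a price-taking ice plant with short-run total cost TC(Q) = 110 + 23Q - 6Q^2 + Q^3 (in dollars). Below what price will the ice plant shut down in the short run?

The shutdown price is the minimum of AVC. VC = 23Q - 6Q^2 + Q^3, so AVC = 23 - 6Q + Q^2.
dAVC/dQ = -6 + 2Q = 0 gives Q = 3. min AVC = 23 - 6·3 + 3^2 = 14.
The firm shuts down for any P below $14.

$14 per unit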